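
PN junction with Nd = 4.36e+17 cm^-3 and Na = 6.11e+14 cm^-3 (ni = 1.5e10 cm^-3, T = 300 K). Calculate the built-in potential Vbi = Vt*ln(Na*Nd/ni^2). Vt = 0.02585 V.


Step 1: Compute Na*Nd/ni^2 = 6.11e+14 * 4.36e+17 / (1.5e10)^2 = 1.1840e+12
Step 2: ln(1.1840e+12) = 27.7999
Step 3: Vbi = 0.02585 * 27.7999 = 0.719 V

0.719


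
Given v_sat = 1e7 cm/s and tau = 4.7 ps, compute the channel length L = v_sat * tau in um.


Step 1: tau in seconds = 4.7 ps * 1e-12 = 4.7000e-12 s
Step 2: L = v_sat * tau = 1e7 * 4.7000e-12 = 4.7000e-05 cm
Step 3: L in um = 4.7000e-05 * 1e4 = 0.47 um

0.47


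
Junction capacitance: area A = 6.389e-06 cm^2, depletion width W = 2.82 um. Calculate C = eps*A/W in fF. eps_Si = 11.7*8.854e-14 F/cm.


Step 1: eps_Si = 11.7 * 8.854e-14 = 1.035918e-12 F/cm
Step 2: W in cm = 2.82 * 1e-4 = 2.82e-04 cm
Step 3: C = 1.035918e-12 * 6.389e-06 / 2.82e-04 = 2.346979e-14 F
Step 4: C = 23.47 fF

23.47


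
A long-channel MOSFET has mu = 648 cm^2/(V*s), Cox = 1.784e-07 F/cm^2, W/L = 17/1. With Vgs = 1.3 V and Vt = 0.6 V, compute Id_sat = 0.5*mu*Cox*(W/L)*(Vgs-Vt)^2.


Step 1: Overdrive voltage Vov = Vgs - Vt = 1.3 - 0.6 = 0.7 V
Step 2: W/L = 17/1 = 17
Step 3: Id = 0.5 * 648 * 1.784e-07 * 17 * 0.7^2
Step 4: Id = 4.81e-04 A

4.81e-04


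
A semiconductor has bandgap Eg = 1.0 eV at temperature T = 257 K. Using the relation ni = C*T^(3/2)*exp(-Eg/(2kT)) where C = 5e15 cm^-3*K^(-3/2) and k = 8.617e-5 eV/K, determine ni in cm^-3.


Step 1: Compute kT = 8.617e-5 * 257 = 0.02214569 eV
Step 2: Exponent = -Eg/(2kT) = -1.0/(2*0.02214569) = -22.57776
Step 3: T^(3/2) = 257^1.5 = 4120.02
Step 4: ni = 5e15 * 4120.02 * exp(-22.57776) = 3.22e+09 cm^-3

3.22e+09


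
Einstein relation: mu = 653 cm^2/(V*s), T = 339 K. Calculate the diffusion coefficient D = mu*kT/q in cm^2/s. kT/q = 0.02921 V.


Step 1: D = mu * (kT/q)
Step 2: D = 653 * 0.02921
Step 3: D = 19.07 cm^2/s

19.07


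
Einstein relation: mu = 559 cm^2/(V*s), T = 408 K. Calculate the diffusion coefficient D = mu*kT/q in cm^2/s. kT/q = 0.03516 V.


Step 1: D = mu * (kT/q)
Step 2: D = 559 * 0.03516
Step 3: D = 19.65 cm^2/s

19.65


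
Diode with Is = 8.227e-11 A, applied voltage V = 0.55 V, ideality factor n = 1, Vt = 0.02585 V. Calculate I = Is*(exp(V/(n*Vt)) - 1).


Step 1: V/(n*Vt) = 0.55/(1*0.02585) = 21.2766
Step 2: exp(21.2766) = 1.7390e+09
Step 3: I = 8.227e-11 * (1.7390e+09 - 1) = 1.43e-01 A

1.43e-01


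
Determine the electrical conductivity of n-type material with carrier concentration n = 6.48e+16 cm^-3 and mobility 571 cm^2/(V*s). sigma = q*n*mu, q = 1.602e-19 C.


Step 1: sigma = q * n * mu
Step 2: sigma = 1.602e-19 * 6.48e+16 * 571
Step 3: sigma = 5.928e+00 S/cm

5.928e+00


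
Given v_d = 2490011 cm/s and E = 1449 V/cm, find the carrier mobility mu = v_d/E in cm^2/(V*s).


Step 1: mu = v_d / E
Step 2: mu = 2490011 / 1449
Step 3: mu = 1718.43 cm^2/(V*s)

1718.43


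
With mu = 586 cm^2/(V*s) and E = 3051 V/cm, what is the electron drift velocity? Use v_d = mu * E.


Step 1: v_d = mu * E
Step 2: v_d = 586 * 3051 = 1787886
Step 3: v_d = 1.79e+06 cm/s

1.79e+06


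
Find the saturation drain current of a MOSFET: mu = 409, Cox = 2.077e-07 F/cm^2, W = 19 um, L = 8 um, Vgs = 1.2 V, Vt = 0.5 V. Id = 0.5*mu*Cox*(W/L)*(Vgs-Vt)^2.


Step 1: Overdrive voltage Vov = Vgs - Vt = 1.2 - 0.5 = 0.7 V
Step 2: W/L = 19/8 = 2.375
Step 3: Id = 0.5 * 409 * 2.077e-07 * 2.375 * 0.7^2
Step 4: Id = 4.94e-05 A

4.94e-05


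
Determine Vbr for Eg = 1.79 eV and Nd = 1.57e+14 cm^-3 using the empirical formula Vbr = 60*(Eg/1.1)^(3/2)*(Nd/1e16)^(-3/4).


Step 1: Eg/1.1 = 1.79/1.1 = 1.627273
Step 2: (Eg/1.1)^1.5 = 1.627273^1.5 = 2.075824
Step 3: (Nd/1e16)^(-0.75) = (0.0157)^(-0.75) = 22.546299
Step 4: Vbr = 60 * 2.075824 * 22.546299 = 2808.1 V

2808.1


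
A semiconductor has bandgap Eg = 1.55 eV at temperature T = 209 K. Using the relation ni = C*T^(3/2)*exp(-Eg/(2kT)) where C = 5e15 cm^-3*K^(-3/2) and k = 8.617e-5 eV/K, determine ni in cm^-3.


Step 1: Compute kT = 8.617e-5 * 209 = 0.01800953 eV
Step 2: Exponent = -Eg/(2kT) = -1.55/(2*0.01800953) = -43.03277
Step 3: T^(3/2) = 209^1.5 = 3021.48
Step 4: ni = 5e15 * 3021.48 * exp(-43.03277) = 3.09e+00 cm^-3

3.09e+00


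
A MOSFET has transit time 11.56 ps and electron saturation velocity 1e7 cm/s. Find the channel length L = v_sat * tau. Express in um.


Step 1: tau in seconds = 11.56 ps * 1e-12 = 1.1560e-11 s
Step 2: L = v_sat * tau = 1e7 * 1.1560e-11 = 1.1560e-04 cm
Step 3: L in um = 1.1560e-04 * 1e4 = 1.156 um

1.156


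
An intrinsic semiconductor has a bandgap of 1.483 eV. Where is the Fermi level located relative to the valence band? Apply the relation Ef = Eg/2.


Step 1: For an intrinsic semiconductor, the Fermi level sits at midgap.
Step 2: Ef = Eg / 2 = 1.483 / 2 = 0.7415 eV

0.7415


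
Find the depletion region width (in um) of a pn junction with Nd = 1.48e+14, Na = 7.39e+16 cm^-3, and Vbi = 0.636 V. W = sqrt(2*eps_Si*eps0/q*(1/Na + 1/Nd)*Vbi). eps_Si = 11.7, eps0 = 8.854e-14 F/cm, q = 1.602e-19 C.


Step 1: 1/Na + 1/Nd = 1/7.39e+16 + 1/1.48e+14 = 6.77029e-15
Step 2: 2*eps*eps0/q = 2*11.7*8.854e-14/1.602e-19 = 1.293281e+07
Step 3: W^2 = 1.293281e+07 * 6.77029e-15 * 0.636 = 5.56874e-08
Step 4: W = sqrt(5.56874e-08) = 2.360e-04 cm = 2.36 um

2.36


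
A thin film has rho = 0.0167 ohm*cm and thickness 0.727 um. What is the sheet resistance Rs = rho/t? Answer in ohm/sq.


Step 1: Convert thickness to cm: t = 0.727 um = 7.2700e-05 cm
Step 2: Rs = rho / t = 0.0167 / 7.2700e-05
Step 3: Rs = 229.7 ohm/sq

229.7


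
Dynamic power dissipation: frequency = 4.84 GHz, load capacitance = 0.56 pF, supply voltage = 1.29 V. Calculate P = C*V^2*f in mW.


Step 1: V^2 = 1.29^2 = 1.6641 V^2
Step 2: P = C*V^2*f = 0.56e-12 F * 1.6641 * 4.84e9 Hz
Step 3: P = 4.51037664e-03 W
Step 4: P = 4.51 mW

4.51


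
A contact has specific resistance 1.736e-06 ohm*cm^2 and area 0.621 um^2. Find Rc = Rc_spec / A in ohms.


Step 1: Convert area to cm^2: 0.621 um^2 = 6.2100e-09 cm^2
Step 2: Rc = Rc_spec / A = 1.736e-06 / 6.2100e-09
Step 3: Rc = 2.80e+02 ohms

2.80e+02


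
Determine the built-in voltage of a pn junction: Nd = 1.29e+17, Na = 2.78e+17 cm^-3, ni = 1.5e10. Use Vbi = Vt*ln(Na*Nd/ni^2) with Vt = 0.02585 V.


Step 1: Compute Na*Nd/ni^2 = 2.78e+17 * 1.29e+17 / (1.5e10)^2 = 1.5939e+14
Step 2: ln(1.5939e+14) = 32.7024
Step 3: Vbi = 0.02585 * 32.7024 = 0.845 V

0.845


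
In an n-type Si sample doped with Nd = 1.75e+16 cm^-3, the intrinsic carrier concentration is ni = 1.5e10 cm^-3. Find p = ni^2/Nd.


Step 1: Since Nd >> ni, n ≈ Nd = 1.75e+16 cm^-3
Step 2: p = ni^2 / n = (1.5e10)^2 / 1.75e+16
Step 3: p = 2.25e20 / 1.75e+16 = 1.29e+04 cm^-3

1.29e+04


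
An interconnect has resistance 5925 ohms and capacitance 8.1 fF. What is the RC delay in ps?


Step 1: tau = R * C
Step 2: tau = 5925 * 8.1 fF = 5925 * 8.1e-15 F
Step 3: tau = 4.79925e-11 s = 47.9925 ps

47.9925


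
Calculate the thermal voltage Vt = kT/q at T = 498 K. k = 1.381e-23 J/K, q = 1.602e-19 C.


Step 1: kT = 1.381e-23 * 498 = 6.87738e-21 J
Step 2: Vt = kT/q = 6.87738e-21 / 1.602e-19
Step 3: Vt = 0.04293 V

0.04293


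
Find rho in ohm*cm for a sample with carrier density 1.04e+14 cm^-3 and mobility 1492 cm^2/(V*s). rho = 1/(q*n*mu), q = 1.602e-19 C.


Step 1: sigma = q * n * mu = 1.602e-19 * 1.04e+14 * 1492 = 2.48579e-02 S/cm
Step 2: rho = 1 / sigma = 1 / 2.48579e-02 = 40.23 ohm*cm

40.23


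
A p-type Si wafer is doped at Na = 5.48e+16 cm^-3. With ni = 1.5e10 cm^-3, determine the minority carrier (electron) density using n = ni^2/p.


Step 1: Majority hole concentration p ≈ Na = 5.48e+16 cm^-3
Step 2: n = ni^2 / Na = (1.5e10)^2 / 5.48e+16
Step 3: n = 4.11e+03 cm^-3

4.11e+03


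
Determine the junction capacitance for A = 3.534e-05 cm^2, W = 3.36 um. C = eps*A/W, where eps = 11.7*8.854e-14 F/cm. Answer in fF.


Step 1: eps_Si = 11.7 * 8.854e-14 = 1.035918e-12 F/cm
Step 2: W in cm = 3.36 * 1e-4 = 3.36e-04 cm
Step 3: C = 1.035918e-12 * 3.534e-05 / 3.36e-04 = 1.089564e-13 F
Step 4: C = 108.96 fF

108.96


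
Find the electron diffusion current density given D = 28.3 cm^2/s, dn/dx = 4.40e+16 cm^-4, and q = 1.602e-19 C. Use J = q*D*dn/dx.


Step 1: J = q * D * (dn/dx)
Step 2: J = 1.602e-19 * 28.3 * 4.40e+16
Step 3: J = 1.99e-01 A/cm^2

1.99e-01


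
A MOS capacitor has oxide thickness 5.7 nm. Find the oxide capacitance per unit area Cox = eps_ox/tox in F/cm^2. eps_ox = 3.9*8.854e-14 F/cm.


Step 1: eps_ox = 3.9 * 8.854e-14 = 3.45306e-13 F/cm
Step 2: tox in cm = 5.7 nm * 1e-7 = 5.7000e-07 cm
Step 3: Cox = 3.45306e-13 / 5.7000e-07 = 6.06e-07 F/cm^2

6.06e-07


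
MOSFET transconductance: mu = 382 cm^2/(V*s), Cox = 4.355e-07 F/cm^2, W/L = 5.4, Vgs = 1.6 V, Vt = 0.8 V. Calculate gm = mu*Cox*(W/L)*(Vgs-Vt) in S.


Step 1: Vov = Vgs - Vt = 1.6 - 0.8 = 0.8 V
Step 2: gm = mu * Cox * (W/L) * Vov
Step 3: gm = 382 * 4.355e-07 * 5.4 * 0.8 = 7.19e-04 S

7.19e-04


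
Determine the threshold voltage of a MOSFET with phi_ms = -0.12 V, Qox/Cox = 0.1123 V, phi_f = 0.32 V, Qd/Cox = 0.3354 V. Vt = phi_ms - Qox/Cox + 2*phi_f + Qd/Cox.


Step 1: Vt = phi_ms - Qox/Cox + 2*phi_f + Qd/Cox
Step 2: Vt = -0.12 - 0.1123 + 2*0.32 + 0.3354
Step 3: Vt = -0.12 - 0.1123 + 0.64 + 0.3354
Step 4: Vt = 0.7431 V

0.7431


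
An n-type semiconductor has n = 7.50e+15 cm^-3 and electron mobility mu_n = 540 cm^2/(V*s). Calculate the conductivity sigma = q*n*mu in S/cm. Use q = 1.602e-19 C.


Step 1: sigma = q * n * mu
Step 2: sigma = 1.602e-19 * 7.50e+15 * 540
Step 3: sigma = 6.488e-01 S/cm

6.488e-01


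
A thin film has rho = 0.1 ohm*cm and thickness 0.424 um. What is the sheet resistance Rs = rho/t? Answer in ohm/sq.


Step 1: Convert thickness to cm: t = 0.424 um = 4.2400e-05 cm
Step 2: Rs = rho / t = 0.1 / 4.2400e-05
Step 3: Rs = 2358.5 ohm/sq

2358.5


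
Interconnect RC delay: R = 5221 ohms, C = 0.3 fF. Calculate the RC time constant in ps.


Step 1: tau = R * C
Step 2: tau = 5221 * 0.3 fF = 5221 * 3.0e-16 F
Step 3: tau = 1.5663e-12 s = 1.5663 ps

1.5663


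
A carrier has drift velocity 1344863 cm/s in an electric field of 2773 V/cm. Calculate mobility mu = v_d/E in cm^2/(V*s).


Step 1: mu = v_d / E
Step 2: mu = 1344863 / 2773
Step 3: mu = 484.98 cm^2/(V*s)

484.98


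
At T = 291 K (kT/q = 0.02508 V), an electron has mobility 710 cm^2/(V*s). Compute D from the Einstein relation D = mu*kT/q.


Step 1: D = mu * (kT/q)
Step 2: D = 710 * 0.02508
Step 3: D = 17.81 cm^2/s

17.81


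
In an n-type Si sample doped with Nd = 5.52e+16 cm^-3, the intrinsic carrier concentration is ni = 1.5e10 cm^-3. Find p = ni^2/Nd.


Step 1: Since Nd >> ni, n ≈ Nd = 5.52e+16 cm^-3
Step 2: p = ni^2 / n = (1.5e10)^2 / 5.52e+16
Step 3: p = 2.25e20 / 5.52e+16 = 4.08e+03 cm^-3

4.08e+03


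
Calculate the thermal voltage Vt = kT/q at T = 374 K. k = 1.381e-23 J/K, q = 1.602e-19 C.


Step 1: kT = 1.381e-23 * 374 = 5.16494e-21 J
Step 2: Vt = kT/q = 5.16494e-21 / 1.602e-19
Step 3: Vt = 0.03224 V

0.03224


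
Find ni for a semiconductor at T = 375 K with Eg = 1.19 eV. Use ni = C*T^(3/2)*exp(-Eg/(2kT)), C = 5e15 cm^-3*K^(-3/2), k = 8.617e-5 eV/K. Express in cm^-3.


Step 1: Compute kT = 8.617e-5 * 375 = 0.03231375 eV
Step 2: Exponent = -Eg/(2kT) = -1.19/(2*0.03231375) = -18.41321
Step 3: T^(3/2) = 375^1.5 = 7261.84
Step 4: ni = 5e15 * 7261.84 * exp(-18.41321) = 3.66e+11 cm^-3

3.66e+11


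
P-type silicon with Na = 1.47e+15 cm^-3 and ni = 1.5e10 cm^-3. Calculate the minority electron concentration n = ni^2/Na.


Step 1: Majority hole concentration p ≈ Na = 1.47e+15 cm^-3
Step 2: n = ni^2 / Na = (1.5e10)^2 / 1.47e+15
Step 3: n = 1.53e+05 cm^-3

1.53e+05


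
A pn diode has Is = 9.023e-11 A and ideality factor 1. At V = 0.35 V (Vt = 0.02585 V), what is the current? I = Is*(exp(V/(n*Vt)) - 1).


Step 1: V/(n*Vt) = 0.35/(1*0.02585) = 13.5397
Step 2: exp(13.5397) = 7.5896e+05
Step 3: I = 9.023e-11 * (7.5896e+05 - 1) = 6.85e-05 A

6.85e-05


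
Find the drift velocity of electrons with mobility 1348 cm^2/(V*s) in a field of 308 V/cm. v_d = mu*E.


Step 1: v_d = mu * E
Step 2: v_d = 1348 * 308 = 415184
Step 3: v_d = 4.15e+05 cm/s

4.15e+05


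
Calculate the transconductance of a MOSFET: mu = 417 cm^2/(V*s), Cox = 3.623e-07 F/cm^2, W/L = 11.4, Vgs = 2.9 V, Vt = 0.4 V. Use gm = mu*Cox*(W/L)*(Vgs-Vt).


Step 1: Vov = Vgs - Vt = 2.9 - 0.4 = 2.5 V
Step 2: gm = mu * Cox * (W/L) * Vov
Step 3: gm = 417 * 3.623e-07 * 11.4 * 2.5 = 4.31e-03 S

4.31e-03


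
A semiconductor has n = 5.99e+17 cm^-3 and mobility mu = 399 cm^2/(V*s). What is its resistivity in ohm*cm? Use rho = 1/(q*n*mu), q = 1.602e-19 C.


Step 1: sigma = q * n * mu = 1.602e-19 * 5.99e+17 * 399 = 3.82880e+01 S/cm
Step 2: rho = 1 / sigma = 1 / 3.82880e+01 = 0.02612 ohm*cm

0.02612


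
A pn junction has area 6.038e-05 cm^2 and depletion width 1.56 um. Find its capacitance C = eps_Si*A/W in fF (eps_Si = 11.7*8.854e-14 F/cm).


Step 1: eps_Si = 11.7 * 8.854e-14 = 1.035918e-12 F/cm
Step 2: W in cm = 1.56 * 1e-4 = 1.56e-04 cm
Step 3: C = 1.035918e-12 * 6.038e-05 / 1.56e-04 = 4.009534e-13 F
Step 4: C = 400.95 fF

400.95


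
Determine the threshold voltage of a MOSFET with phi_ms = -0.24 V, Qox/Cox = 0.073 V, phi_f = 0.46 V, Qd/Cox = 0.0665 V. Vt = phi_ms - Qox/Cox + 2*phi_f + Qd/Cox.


Step 1: Vt = phi_ms - Qox/Cox + 2*phi_f + Qd/Cox
Step 2: Vt = -0.24 - 0.073 + 2*0.46 + 0.0665
Step 3: Vt = -0.24 - 0.073 + 0.92 + 0.0665
Step 4: Vt = 0.6735 V

0.6735


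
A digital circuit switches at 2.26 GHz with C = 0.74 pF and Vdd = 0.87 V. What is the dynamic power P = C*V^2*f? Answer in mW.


Step 1: V^2 = 0.87^2 = 0.7569 V^2
Step 2: P = C*V^2*f = 0.74e-12 F * 0.7569 * 2.26e9 Hz
Step 3: P = 1.26583956e-03 W
Step 4: P = 1.266 mW

1.266


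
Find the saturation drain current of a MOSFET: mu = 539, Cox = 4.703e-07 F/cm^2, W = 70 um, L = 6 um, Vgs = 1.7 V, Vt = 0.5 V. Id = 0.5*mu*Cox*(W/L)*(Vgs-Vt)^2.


Step 1: Overdrive voltage Vov = Vgs - Vt = 1.7 - 0.5 = 1.2 V
Step 2: W/L = 70/6 = 11.6667
Step 3: Id = 0.5 * 539 * 4.703e-07 * 11.6667 * 1.2^2
Step 4: Id = 2.13e-03 A

2.13e-03


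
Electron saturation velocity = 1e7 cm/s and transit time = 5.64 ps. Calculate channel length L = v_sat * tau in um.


Step 1: tau in seconds = 5.64 ps * 1e-12 = 5.6400e-12 s
Step 2: L = v_sat * tau = 1e7 * 5.6400e-12 = 5.6400e-05 cm
Step 3: L in um = 5.6400e-05 * 1e4 = 0.564 um

0.564


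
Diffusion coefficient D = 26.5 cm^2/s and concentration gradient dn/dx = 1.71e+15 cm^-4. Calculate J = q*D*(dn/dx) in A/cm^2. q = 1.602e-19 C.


Step 1: J = q * D * (dn/dx)
Step 2: J = 1.602e-19 * 26.5 * 1.71e+15
Step 3: J = 7.26e-03 A/cm^2

7.26e-03


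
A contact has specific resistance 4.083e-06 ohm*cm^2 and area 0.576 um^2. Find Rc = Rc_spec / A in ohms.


Step 1: Convert area to cm^2: 0.576 um^2 = 5.7600e-09 cm^2
Step 2: Rc = Rc_spec / A = 4.083e-06 / 5.7600e-09
Step 3: Rc = 7.09e+02 ohms

7.09e+02


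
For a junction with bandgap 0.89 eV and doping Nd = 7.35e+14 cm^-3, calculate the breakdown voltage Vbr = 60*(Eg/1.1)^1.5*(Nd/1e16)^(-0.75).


Step 1: Eg/1.1 = 0.89/1.1 = 0.809091
Step 2: (Eg/1.1)^1.5 = 0.809091^1.5 = 0.727773
Step 3: (Nd/1e16)^(-0.75) = (0.0735)^(-0.75) = 7.084097
Step 4: Vbr = 60 * 0.727773 * 7.084097 = 309.3 V

309.3


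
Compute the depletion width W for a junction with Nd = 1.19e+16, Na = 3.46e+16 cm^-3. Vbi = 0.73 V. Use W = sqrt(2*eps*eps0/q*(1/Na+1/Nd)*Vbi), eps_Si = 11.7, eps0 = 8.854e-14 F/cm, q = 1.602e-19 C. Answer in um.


Step 1: 1/Na + 1/Nd = 1/3.46e+16 + 1/1.19e+16 = 1.12935e-16
Step 2: 2*eps*eps0/q = 2*11.7*8.854e-14/1.602e-19 = 1.293281e+07
Step 3: W^2 = 1.293281e+07 * 1.12935e-16 * 0.73 = 1.06621e-09
Step 4: W = sqrt(1.06621e-09) = 3.265e-05 cm = 0.3265 um

0.3265


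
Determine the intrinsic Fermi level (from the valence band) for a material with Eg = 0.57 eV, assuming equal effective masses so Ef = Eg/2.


Step 1: For an intrinsic semiconductor, the Fermi level sits at midgap.
Step 2: Ef = Eg / 2 = 0.57 / 2 = 0.285 eV

0.285


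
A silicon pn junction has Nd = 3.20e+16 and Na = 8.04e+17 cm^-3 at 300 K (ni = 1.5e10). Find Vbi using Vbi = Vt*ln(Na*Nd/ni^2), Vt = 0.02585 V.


Step 1: Compute Na*Nd/ni^2 = 8.04e+17 * 3.20e+16 / (1.5e10)^2 = 1.1435e+14
Step 2: ln(1.1435e+14) = 32.3703
Step 3: Vbi = 0.02585 * 32.3703 = 0.837 V

0.837


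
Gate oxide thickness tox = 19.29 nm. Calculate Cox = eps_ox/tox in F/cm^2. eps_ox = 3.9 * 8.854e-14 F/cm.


Step 1: eps_ox = 3.9 * 8.854e-14 = 3.45306e-13 F/cm
Step 2: tox in cm = 19.29 nm * 1e-7 = 1.9290e-06 cm
Step 3: Cox = 3.45306e-13 / 1.9290e-06 = 1.79e-07 F/cm^2

1.79e-07


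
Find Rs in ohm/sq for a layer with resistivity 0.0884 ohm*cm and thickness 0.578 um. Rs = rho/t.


Step 1: Convert thickness to cm: t = 0.578 um = 5.7800e-05 cm
Step 2: Rs = rho / t = 0.0884 / 5.7800e-05
Step 3: Rs = 1529.4 ohm/sq

1529.4


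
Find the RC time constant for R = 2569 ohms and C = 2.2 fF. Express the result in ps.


Step 1: tau = R * C
Step 2: tau = 2569 * 2.2 fF = 2569 * 2.2e-15 F
Step 3: tau = 5.6518e-12 s = 5.6518 ps

5.6518


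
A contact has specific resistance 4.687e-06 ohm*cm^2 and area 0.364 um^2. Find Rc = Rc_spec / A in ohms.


Step 1: Convert area to cm^2: 0.364 um^2 = 3.6400e-09 cm^2
Step 2: Rc = Rc_spec / A = 4.687e-06 / 3.6400e-09
Step 3: Rc = 1.29e+03 ohms

1.29e+03


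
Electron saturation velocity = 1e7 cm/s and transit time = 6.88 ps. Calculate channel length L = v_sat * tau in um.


Step 1: tau in seconds = 6.88 ps * 1e-12 = 6.8800e-12 s
Step 2: L = v_sat * tau = 1e7 * 6.8800e-12 = 6.8800e-05 cm
Step 3: L in um = 6.8800e-05 * 1e4 = 0.688 um

0.688


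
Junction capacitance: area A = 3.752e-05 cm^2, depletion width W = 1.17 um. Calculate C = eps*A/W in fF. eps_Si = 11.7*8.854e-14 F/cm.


Step 1: eps_Si = 11.7 * 8.854e-14 = 1.035918e-12 F/cm
Step 2: W in cm = 1.17 * 1e-4 = 1.17e-04 cm
Step 3: C = 1.035918e-12 * 3.752e-05 / 1.17e-04 = 3.322021e-13 F
Step 4: C = 332.2 fF

332.2


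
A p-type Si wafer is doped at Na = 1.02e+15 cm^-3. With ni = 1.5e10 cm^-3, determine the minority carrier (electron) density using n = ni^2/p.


Step 1: Majority hole concentration p ≈ Na = 1.02e+15 cm^-3
Step 2: n = ni^2 / Na = (1.5e10)^2 / 1.02e+15
Step 3: n = 2.21e+05 cm^-3

2.21e+05


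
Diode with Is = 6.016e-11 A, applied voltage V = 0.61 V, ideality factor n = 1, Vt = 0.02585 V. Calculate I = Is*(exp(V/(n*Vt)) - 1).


Step 1: V/(n*Vt) = 0.61/(1*0.02585) = 23.5977
Step 2: exp(23.5977) = 1.7715e+10
Step 3: I = 6.016e-11 * (1.7715e+10 - 1) = 1.07e+00 A

1.07e+00


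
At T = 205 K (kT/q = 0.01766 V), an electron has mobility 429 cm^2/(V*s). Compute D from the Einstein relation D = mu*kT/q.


Step 1: D = mu * (kT/q)
Step 2: D = 429 * 0.01766
Step 3: D = 7.58 cm^2/s

7.58


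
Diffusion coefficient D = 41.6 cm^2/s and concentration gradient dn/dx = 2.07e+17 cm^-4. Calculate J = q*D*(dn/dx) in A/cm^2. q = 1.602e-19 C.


Step 1: J = q * D * (dn/dx)
Step 2: J = 1.602e-19 * 41.6 * 2.07e+17
Step 3: J = 1.38e+00 A/cm^2

1.38e+00


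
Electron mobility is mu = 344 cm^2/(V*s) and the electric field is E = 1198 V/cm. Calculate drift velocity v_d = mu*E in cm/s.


Step 1: v_d = mu * E
Step 2: v_d = 344 * 1198 = 412112
Step 3: v_d = 4.12e+05 cm/s

4.12e+05


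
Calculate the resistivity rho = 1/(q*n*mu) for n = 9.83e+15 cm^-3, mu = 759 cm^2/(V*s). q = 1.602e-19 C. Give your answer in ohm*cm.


Step 1: sigma = q * n * mu = 1.602e-19 * 9.83e+15 * 759 = 1.19525e+00 S/cm
Step 2: rho = 1 / sigma = 1 / 1.19525e+00 = 0.8366 ohm*cm

0.8366


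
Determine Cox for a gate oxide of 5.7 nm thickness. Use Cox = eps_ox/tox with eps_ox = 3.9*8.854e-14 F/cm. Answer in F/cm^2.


Step 1: eps_ox = 3.9 * 8.854e-14 = 3.45306e-13 F/cm
Step 2: tox in cm = 5.7 nm * 1e-7 = 5.7000e-07 cm
Step 3: Cox = 3.45306e-13 / 5.7000e-07 = 6.06e-07 F/cm^2

6.06e-07


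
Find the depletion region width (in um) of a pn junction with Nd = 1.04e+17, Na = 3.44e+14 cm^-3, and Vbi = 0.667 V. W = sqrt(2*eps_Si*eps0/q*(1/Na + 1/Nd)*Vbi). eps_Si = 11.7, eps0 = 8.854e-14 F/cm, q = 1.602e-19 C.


Step 1: 1/Na + 1/Nd = 1/3.44e+14 + 1/1.04e+17 = 2.91659e-15
Step 2: 2*eps*eps0/q = 2*11.7*8.854e-14/1.602e-19 = 1.293281e+07
Step 3: W^2 = 1.293281e+07 * 2.91659e-15 * 0.667 = 2.51590e-08
Step 4: W = sqrt(2.51590e-08) = 1.586e-04 cm = 1.586 um

1.586


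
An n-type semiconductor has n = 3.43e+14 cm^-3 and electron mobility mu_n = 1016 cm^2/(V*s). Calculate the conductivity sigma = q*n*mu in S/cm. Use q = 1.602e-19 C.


Step 1: sigma = q * n * mu
Step 2: sigma = 1.602e-19 * 3.43e+14 * 1016
Step 3: sigma = 5.583e-02 S/cm

5.583e-02


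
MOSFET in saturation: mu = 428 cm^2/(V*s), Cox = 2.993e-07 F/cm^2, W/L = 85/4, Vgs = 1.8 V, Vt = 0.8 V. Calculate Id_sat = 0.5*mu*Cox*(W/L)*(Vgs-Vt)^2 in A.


Step 1: Overdrive voltage Vov = Vgs - Vt = 1.8 - 0.8 = 1.0 V
Step 2: W/L = 85/4 = 21.25
Step 3: Id = 0.5 * 428 * 2.993e-07 * 21.25 * 1.0^2
Step 4: Id = 1.36e-03 A

1.36e-03


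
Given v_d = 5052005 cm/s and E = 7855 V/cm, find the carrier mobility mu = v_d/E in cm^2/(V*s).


Step 1: mu = v_d / E
Step 2: mu = 5052005 / 7855
Step 3: mu = 643.16 cm^2/(V*s)

643.16


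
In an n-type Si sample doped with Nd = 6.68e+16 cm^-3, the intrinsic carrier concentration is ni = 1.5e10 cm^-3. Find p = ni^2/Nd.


Step 1: Since Nd >> ni, n ≈ Nd = 6.68e+16 cm^-3
Step 2: p = ni^2 / n = (1.5e10)^2 / 6.68e+16
Step 3: p = 2.25e20 / 6.68e+16 = 3.37e+03 cm^-3

3.37e+03


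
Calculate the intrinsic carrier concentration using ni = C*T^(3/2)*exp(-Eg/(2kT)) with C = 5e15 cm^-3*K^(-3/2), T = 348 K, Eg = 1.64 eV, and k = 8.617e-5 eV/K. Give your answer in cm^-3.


Step 1: Compute kT = 8.617e-5 * 348 = 0.02998716 eV
Step 2: Exponent = -Eg/(2kT) = -1.64/(2*0.02998716) = -27.34504
Step 3: T^(3/2) = 348^1.5 = 6491.86
Step 4: ni = 5e15 * 6491.86 * exp(-27.34504) = 4.32e+07 cm^-3

4.32e+07


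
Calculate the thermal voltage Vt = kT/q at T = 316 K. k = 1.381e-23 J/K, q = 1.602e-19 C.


Step 1: kT = 1.381e-23 * 316 = 4.36396e-21 J
Step 2: Vt = kT/q = 4.36396e-21 / 1.602e-19
Step 3: Vt = 0.02724 V

0.02724


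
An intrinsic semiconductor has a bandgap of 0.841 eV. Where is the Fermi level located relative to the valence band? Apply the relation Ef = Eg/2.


Step 1: For an intrinsic semiconductor, the Fermi level sits at midgap.
Step 2: Ef = Eg / 2 = 0.841 / 2 = 0.4205 eV

0.4205


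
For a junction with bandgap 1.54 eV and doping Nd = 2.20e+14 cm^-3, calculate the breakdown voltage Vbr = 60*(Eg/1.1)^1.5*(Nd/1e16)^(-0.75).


Step 1: Eg/1.1 = 1.54/1.1 = 1.400000
Step 2: (Eg/1.1)^1.5 = 1.400000^1.5 = 1.656502
Step 3: (Nd/1e16)^(-0.75) = (0.022)^(-0.75) = 17.505841
Step 4: Vbr = 60 * 1.656502 * 17.505841 = 1739.9 V

1739.9


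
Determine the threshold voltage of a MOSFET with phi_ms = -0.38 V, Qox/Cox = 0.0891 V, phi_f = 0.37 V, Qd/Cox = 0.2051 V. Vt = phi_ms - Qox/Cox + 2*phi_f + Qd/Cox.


Step 1: Vt = phi_ms - Qox/Cox + 2*phi_f + Qd/Cox
Step 2: Vt = -0.38 - 0.0891 + 2*0.37 + 0.2051
Step 3: Vt = -0.38 - 0.0891 + 0.74 + 0.2051
Step 4: Vt = 0.476 V

0.476


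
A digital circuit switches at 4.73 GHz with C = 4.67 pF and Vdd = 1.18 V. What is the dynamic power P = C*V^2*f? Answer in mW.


Step 1: V^2 = 1.18^2 = 1.3924 V^2
Step 2: P = C*V^2*f = 4.67e-12 F * 1.3924 * 4.73e9 Hz
Step 3: P = 3.075686284e-02 W
Step 4: P = 30.757 mW

30.757


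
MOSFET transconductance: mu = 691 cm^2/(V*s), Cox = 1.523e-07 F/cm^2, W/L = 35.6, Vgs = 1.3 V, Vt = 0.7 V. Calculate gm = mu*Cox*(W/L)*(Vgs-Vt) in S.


Step 1: Vov = Vgs - Vt = 1.3 - 0.7 = 0.6 V
Step 2: gm = mu * Cox * (W/L) * Vov
Step 3: gm = 691 * 1.523e-07 * 35.6 * 0.6 = 2.25e-03 S

2.25e-03


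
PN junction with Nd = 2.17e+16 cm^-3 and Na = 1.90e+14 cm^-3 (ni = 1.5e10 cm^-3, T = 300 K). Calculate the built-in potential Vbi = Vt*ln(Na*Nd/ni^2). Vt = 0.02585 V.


Step 1: Compute Na*Nd/ni^2 = 1.90e+14 * 2.17e+16 / (1.5e10)^2 = 1.8324e+10
Step 2: ln(1.8324e+10) = 23.6315
Step 3: Vbi = 0.02585 * 23.6315 = 0.611 V

0.611


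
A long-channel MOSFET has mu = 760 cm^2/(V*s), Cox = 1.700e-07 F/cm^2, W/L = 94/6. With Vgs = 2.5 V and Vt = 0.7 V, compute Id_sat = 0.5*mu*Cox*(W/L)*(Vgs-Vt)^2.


Step 1: Overdrive voltage Vov = Vgs - Vt = 2.5 - 0.7 = 1.8 V
Step 2: W/L = 94/6 = 15.6667
Step 3: Id = 0.5 * 760 * 1.700e-07 * 15.6667 * 1.8^2
Step 4: Id = 3.28e-03 A

3.28e-03


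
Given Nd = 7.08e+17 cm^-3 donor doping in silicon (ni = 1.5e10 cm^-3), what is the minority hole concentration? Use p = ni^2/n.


Step 1: Since Nd >> ni, n ≈ Nd = 7.08e+17 cm^-3
Step 2: p = ni^2 / n = (1.5e10)^2 / 7.08e+17
Step 3: p = 2.25e20 / 7.08e+17 = 3.18e+02 cm^-3

3.18e+02


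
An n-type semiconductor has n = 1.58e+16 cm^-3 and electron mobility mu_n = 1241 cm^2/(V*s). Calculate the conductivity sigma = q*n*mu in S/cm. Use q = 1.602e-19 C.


Step 1: sigma = q * n * mu
Step 2: sigma = 1.602e-19 * 1.58e+16 * 1241
Step 3: sigma = 3.141e+00 S/cm

3.141e+00


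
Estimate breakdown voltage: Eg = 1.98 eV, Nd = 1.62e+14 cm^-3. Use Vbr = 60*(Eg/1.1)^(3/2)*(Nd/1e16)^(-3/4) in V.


Step 1: Eg/1.1 = 1.98/1.1 = 1.800000
Step 2: (Eg/1.1)^1.5 = 1.800000^1.5 = 2.414953
Step 3: (Nd/1e16)^(-0.75) = (0.0162)^(-0.75) = 22.022354
Step 4: Vbr = 60 * 2.414953 * 22.022354 = 3191.0 V

3191.0


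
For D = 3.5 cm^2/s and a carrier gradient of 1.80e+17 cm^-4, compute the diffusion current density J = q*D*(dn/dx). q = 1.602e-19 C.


Step 1: J = q * D * (dn/dx)
Step 2: J = 1.602e-19 * 3.5 * 1.80e+17
Step 3: J = 1.01e-01 A/cm^2

1.01e-01


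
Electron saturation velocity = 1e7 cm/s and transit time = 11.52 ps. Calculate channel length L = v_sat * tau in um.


Step 1: tau in seconds = 11.52 ps * 1e-12 = 1.1520e-11 s
Step 2: L = v_sat * tau = 1e7 * 1.1520e-11 = 1.1520e-04 cm
Step 3: L in um = 1.1520e-04 * 1e4 = 1.152 um

1.152


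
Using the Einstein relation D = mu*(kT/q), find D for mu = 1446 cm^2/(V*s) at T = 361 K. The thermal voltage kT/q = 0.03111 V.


Step 1: D = mu * (kT/q)
Step 2: D = 1446 * 0.03111
Step 3: D = 44.99 cm^2/s

44.99


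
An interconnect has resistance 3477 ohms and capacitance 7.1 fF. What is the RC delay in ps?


Step 1: tau = R * C
Step 2: tau = 3477 * 7.1 fF = 3477 * 7.1e-15 F
Step 3: tau = 2.46867e-11 s = 24.6867 ps

24.6867


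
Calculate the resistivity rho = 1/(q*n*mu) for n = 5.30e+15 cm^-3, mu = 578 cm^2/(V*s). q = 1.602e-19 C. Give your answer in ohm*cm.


Step 1: sigma = q * n * mu = 1.602e-19 * 5.30e+15 * 578 = 4.90757e-01 S/cm
Step 2: rho = 1 / sigma = 1 / 4.90757e-01 = 2.038 ohm*cm

2.038


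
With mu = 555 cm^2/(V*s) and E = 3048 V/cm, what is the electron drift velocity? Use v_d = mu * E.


Step 1: v_d = mu * E
Step 2: v_d = 555 * 3048 = 1691640
Step 3: v_d = 1.69e+06 cm/s

1.69e+06


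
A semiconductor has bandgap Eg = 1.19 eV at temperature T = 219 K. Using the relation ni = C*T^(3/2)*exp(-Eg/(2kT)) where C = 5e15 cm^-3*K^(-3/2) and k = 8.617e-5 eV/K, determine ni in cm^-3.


Step 1: Compute kT = 8.617e-5 * 219 = 0.01887123 eV
Step 2: Exponent = -Eg/(2kT) = -1.19/(2*0.01887123) = -31.52948
Step 3: T^(3/2) = 219^1.5 = 3240.90
Step 4: ni = 5e15 * 3240.90 * exp(-31.52948) = 3.29e+05 cm^-3

3.29e+05


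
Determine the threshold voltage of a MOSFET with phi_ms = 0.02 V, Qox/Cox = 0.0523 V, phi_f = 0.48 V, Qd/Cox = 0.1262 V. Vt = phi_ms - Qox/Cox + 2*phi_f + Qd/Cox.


Step 1: Vt = phi_ms - Qox/Cox + 2*phi_f + Qd/Cox
Step 2: Vt = 0.02 - 0.0523 + 2*0.48 + 0.1262
Step 3: Vt = 0.02 - 0.0523 + 0.96 + 0.1262
Step 4: Vt = 1.0539 V

1.0539


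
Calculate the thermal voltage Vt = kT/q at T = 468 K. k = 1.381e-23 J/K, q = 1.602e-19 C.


Step 1: kT = 1.381e-23 * 468 = 6.46308e-21 J
Step 2: Vt = kT/q = 6.46308e-21 / 1.602e-19
Step 3: Vt = 0.04034 V

0.04034


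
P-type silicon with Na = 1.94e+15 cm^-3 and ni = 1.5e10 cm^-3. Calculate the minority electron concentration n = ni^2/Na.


Step 1: Majority hole concentration p ≈ Na = 1.94e+15 cm^-3
Step 2: n = ni^2 / Na = (1.5e10)^2 / 1.94e+15
Step 3: n = 1.16e+05 cm^-3

1.16e+05


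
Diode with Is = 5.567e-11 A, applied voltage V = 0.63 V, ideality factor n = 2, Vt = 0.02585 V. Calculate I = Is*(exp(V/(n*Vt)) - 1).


Step 1: V/(n*Vt) = 0.63/(2*0.02585) = 12.1857
Step 2: exp(12.1857) = 1.9597e+05
Step 3: I = 5.567e-11 * (1.9597e+05 - 1) = 1.09e-05 A

1.09e-05


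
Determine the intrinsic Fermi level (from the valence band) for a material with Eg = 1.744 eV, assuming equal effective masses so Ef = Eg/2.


Step 1: For an intrinsic semiconductor, the Fermi level sits at midgap.
Step 2: Ef = Eg / 2 = 1.744 / 2 = 0.872 eV

0.872


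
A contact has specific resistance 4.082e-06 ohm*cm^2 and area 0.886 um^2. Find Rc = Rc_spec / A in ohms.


Step 1: Convert area to cm^2: 0.886 um^2 = 8.8600e-09 cm^2
Step 2: Rc = Rc_spec / A = 4.082e-06 / 8.8600e-09
Step 3: Rc = 4.61e+02 ohms

4.61e+02


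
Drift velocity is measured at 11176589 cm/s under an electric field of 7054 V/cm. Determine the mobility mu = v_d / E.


Step 1: mu = v_d / E
Step 2: mu = 11176589 / 7054
Step 3: mu = 1584.43 cm^2/(V*s)

1584.43


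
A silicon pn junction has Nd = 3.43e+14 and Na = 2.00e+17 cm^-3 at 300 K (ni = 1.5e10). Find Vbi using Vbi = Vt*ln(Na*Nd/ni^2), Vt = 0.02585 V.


Step 1: Compute Na*Nd/ni^2 = 2.00e+17 * 3.43e+14 / (1.5e10)^2 = 3.0489e+11
Step 2: ln(3.0489e+11) = 26.4432
Step 3: Vbi = 0.02585 * 26.4432 = 0.684 V

0.684


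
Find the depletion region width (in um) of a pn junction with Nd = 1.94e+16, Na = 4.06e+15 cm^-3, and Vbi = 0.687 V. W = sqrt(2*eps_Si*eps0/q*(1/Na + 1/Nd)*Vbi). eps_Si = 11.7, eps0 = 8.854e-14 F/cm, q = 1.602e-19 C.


Step 1: 1/Na + 1/Nd = 1/4.06e+15 + 1/1.94e+16 = 2.97852e-16
Step 2: 2*eps*eps0/q = 2*11.7*8.854e-14/1.602e-19 = 1.293281e+07
Step 3: W^2 = 1.293281e+07 * 2.97852e-16 * 0.687 = 2.64637e-09
Step 4: W = sqrt(2.64637e-09) = 5.144e-05 cm = 0.5144 um

0.5144


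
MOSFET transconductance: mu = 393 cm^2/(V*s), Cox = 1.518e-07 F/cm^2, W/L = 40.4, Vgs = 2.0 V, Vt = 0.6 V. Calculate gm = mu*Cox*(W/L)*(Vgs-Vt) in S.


Step 1: Vov = Vgs - Vt = 2.0 - 0.6 = 1.4 V
Step 2: gm = mu * Cox * (W/L) * Vov
Step 3: gm = 393 * 1.518e-07 * 40.4 * 1.4 = 3.37e-03 S

3.37e-03


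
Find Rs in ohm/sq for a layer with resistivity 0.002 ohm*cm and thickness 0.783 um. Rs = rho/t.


Step 1: Convert thickness to cm: t = 0.783 um = 7.8300e-05 cm
Step 2: Rs = rho / t = 0.002 / 7.8300e-05
Step 3: Rs = 25.5 ohm/sq

25.5


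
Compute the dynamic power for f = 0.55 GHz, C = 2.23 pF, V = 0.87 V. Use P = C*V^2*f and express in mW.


Step 1: V^2 = 0.87^2 = 0.7569 V^2
Step 2: P = C*V^2*f = 2.23e-12 F * 0.7569 * 0.55e9 Hz
Step 3: P = 9.2833785e-04 W
Step 4: P = 0.928 mW

0.928


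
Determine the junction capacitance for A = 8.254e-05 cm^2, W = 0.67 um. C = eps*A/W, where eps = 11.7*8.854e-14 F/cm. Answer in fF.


Step 1: eps_Si = 11.7 * 8.854e-14 = 1.035918e-12 F/cm
Step 2: W in cm = 0.67 * 1e-4 = 6.70e-05 cm
Step 3: C = 1.035918e-12 * 8.254e-05 / 6.70e-05 = 1.276189e-12 F
Step 4: C = 1276.19 fF

1276.19


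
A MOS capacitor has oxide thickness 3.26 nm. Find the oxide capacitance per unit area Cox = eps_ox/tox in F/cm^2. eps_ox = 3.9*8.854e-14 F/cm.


Step 1: eps_ox = 3.9 * 8.854e-14 = 3.45306e-13 F/cm
Step 2: tox in cm = 3.26 nm * 1e-7 = 3.2600e-07 cm
Step 3: Cox = 3.45306e-13 / 3.2600e-07 = 1.06e-06 F/cm^2

1.06e-06


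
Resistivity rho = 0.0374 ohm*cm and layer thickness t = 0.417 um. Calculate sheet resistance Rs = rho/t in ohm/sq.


Step 1: Convert thickness to cm: t = 0.417 um = 4.1700e-05 cm
Step 2: Rs = rho / t = 0.0374 / 4.1700e-05
Step 3: Rs = 896.9 ohm/sq

896.9


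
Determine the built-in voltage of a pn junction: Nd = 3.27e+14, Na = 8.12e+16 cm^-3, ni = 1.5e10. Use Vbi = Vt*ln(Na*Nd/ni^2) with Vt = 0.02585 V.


Step 1: Compute Na*Nd/ni^2 = 8.12e+16 * 3.27e+14 / (1.5e10)^2 = 1.1801e+11
Step 2: ln(1.1801e+11) = 25.4940
Step 3: Vbi = 0.02585 * 25.4940 = 0.659 V

0.659


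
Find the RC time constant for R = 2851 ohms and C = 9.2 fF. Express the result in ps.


Step 1: tau = R * C
Step 2: tau = 2851 * 9.2 fF = 2851 * 9.2e-15 F
Step 3: tau = 2.62292e-11 s = 26.2292 ps

26.2292


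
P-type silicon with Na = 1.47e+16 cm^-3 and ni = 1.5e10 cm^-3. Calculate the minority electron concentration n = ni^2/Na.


Step 1: Majority hole concentration p ≈ Na = 1.47e+16 cm^-3
Step 2: n = ni^2 / Na = (1.5e10)^2 / 1.47e+16
Step 3: n = 1.53e+04 cm^-3

1.53e+04


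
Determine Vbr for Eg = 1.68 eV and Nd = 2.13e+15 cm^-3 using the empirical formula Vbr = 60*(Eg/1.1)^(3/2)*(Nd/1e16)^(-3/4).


Step 1: Eg/1.1 = 1.68/1.1 = 1.527273
Step 2: (Eg/1.1)^1.5 = 1.527273^1.5 = 1.887448
Step 3: (Nd/1e16)^(-0.75) = (0.213)^(-0.75) = 3.189446
Step 4: Vbr = 60 * 1.887448 * 3.189446 = 361.2 V

361.2


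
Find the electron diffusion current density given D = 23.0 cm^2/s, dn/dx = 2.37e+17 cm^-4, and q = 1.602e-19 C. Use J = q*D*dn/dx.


Step 1: J = q * D * (dn/dx)
Step 2: J = 1.602e-19 * 23.0 * 2.37e+17
Step 3: J = 8.73e-01 A/cm^2

8.73e-01


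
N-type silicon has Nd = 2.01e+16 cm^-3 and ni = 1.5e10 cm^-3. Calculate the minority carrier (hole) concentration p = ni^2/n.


Step 1: Since Nd >> ni, n ≈ Nd = 2.01e+16 cm^-3
Step 2: p = ni^2 / n = (1.5e10)^2 / 2.01e+16
Step 3: p = 2.25e20 / 2.01e+16 = 1.12e+04 cm^-3

1.12e+04


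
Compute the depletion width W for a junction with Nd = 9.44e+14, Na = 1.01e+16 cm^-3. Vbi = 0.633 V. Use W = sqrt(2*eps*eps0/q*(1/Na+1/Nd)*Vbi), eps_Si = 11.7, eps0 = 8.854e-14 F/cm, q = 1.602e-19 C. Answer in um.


Step 1: 1/Na + 1/Nd = 1/1.01e+16 + 1/9.44e+14 = 1.15833e-15
Step 2: 2*eps*eps0/q = 2*11.7*8.854e-14/1.602e-19 = 1.293281e+07
Step 3: W^2 = 1.293281e+07 * 1.15833e-15 * 0.633 = 9.48263e-09
Step 4: W = sqrt(9.48263e-09) = 9.738e-05 cm = 0.9738 um

0.9738


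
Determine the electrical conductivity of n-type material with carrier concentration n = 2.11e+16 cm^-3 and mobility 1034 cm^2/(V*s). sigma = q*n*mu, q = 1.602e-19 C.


Step 1: sigma = q * n * mu
Step 2: sigma = 1.602e-19 * 2.11e+16 * 1034
Step 3: sigma = 3.495e+00 S/cm

3.495e+00


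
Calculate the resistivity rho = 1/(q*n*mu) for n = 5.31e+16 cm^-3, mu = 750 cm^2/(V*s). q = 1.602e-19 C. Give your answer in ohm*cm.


Step 1: sigma = q * n * mu = 1.602e-19 * 5.31e+16 * 750 = 6.37997e+00 S/cm
Step 2: rho = 1 / sigma = 1 / 6.37997e+00 = 0.1567 ohm*cm

0.1567


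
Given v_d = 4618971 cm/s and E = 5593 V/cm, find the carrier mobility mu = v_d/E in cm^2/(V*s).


Step 1: mu = v_d / E
Step 2: mu = 4618971 / 5593
Step 3: mu = 825.85 cm^2/(V*s)

825.85


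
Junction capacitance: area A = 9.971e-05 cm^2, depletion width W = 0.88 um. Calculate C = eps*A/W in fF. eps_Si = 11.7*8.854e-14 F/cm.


Step 1: eps_Si = 11.7 * 8.854e-14 = 1.035918e-12 F/cm
Step 2: W in cm = 0.88 * 1e-4 = 8.80e-05 cm
Step 3: C = 1.035918e-12 * 9.971e-05 / 8.80e-05 = 1.173766e-12 F
Step 4: C = 1173.77 fF

1173.77


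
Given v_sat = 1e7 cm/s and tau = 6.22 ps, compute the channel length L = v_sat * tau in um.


Step 1: tau in seconds = 6.22 ps * 1e-12 = 6.2200e-12 s
Step 2: L = v_sat * tau = 1e7 * 6.2200e-12 = 6.2200e-05 cm
Step 3: L in um = 6.2200e-05 * 1e4 = 0.622 um

0.622


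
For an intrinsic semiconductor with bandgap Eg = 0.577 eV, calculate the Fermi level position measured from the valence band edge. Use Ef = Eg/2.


Step 1: For an intrinsic semiconductor, the Fermi level sits at midgap.
Step 2: Ef = Eg / 2 = 0.577 / 2 = 0.2885 eV

0.2885


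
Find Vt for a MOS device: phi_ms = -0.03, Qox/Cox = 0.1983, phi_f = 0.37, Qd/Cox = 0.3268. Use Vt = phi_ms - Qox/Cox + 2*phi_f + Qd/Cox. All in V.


Step 1: Vt = phi_ms - Qox/Cox + 2*phi_f + Qd/Cox
Step 2: Vt = -0.03 - 0.1983 + 2*0.37 + 0.3268
Step 3: Vt = -0.03 - 0.1983 + 0.74 + 0.3268
Step 4: Vt = 0.8385 V

0.8385


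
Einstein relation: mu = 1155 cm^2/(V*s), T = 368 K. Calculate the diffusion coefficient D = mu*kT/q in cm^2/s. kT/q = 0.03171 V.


Step 1: D = mu * (kT/q)
Step 2: D = 1155 * 0.03171
Step 3: D = 36.63 cm^2/s

36.63


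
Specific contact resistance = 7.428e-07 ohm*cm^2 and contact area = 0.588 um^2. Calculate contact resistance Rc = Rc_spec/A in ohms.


Step 1: Convert area to cm^2: 0.588 um^2 = 5.8800e-09 cm^2
Step 2: Rc = Rc_spec / A = 7.428e-07 / 5.8800e-09
Step 3: Rc = 1.26e+02 ohms

1.26e+02


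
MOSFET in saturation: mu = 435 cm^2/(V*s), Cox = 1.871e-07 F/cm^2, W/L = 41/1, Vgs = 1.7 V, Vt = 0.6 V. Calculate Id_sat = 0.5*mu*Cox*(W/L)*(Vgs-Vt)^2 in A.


Step 1: Overdrive voltage Vov = Vgs - Vt = 1.7 - 0.6 = 1.1 V
Step 2: W/L = 41/1 = 41
Step 3: Id = 0.5 * 435 * 1.871e-07 * 41 * 1.1^2
Step 4: Id = 2.02e-03 A

2.02e-03


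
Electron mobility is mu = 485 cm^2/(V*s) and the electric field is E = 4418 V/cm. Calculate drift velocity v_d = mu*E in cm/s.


Step 1: v_d = mu * E
Step 2: v_d = 485 * 4418 = 2142730
Step 3: v_d = 2.14e+06 cm/s

2.14e+06


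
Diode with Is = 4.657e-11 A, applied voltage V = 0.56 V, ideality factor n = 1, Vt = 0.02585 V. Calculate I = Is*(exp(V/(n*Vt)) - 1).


Step 1: V/(n*Vt) = 0.56/(1*0.02585) = 21.6634
Step 2: exp(21.6634) = 2.5603e+09
Step 3: I = 4.657e-11 * (2.5603e+09 - 1) = 1.19e-01 A

1.19e-01


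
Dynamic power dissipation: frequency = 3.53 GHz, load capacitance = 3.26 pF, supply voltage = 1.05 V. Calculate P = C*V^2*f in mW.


Step 1: V^2 = 1.05^2 = 1.1025 V^2
Step 2: P = C*V^2*f = 3.26e-12 F * 1.1025 * 3.53e9 Hz
Step 3: P = 1.26873495e-02 W
Step 4: P = 12.687 mW

12.687


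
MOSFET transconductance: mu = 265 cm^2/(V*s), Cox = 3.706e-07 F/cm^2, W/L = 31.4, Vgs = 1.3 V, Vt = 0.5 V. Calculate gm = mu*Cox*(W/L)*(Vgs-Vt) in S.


Step 1: Vov = Vgs - Vt = 1.3 - 0.5 = 0.8 V
Step 2: gm = mu * Cox * (W/L) * Vov
Step 3: gm = 265 * 3.706e-07 * 31.4 * 0.8 = 2.47e-03 S

2.47e-03


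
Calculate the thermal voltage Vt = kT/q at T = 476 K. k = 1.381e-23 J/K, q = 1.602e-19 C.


Step 1: kT = 1.381e-23 * 476 = 6.57356e-21 J
Step 2: Vt = kT/q = 6.57356e-21 / 1.602e-19
Step 3: Vt = 0.04103 V

0.04103


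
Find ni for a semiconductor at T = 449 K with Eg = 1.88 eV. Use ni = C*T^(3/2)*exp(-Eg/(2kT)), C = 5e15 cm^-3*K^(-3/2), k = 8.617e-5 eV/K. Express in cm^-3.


Step 1: Compute kT = 8.617e-5 * 449 = 0.03869033 eV
Step 2: Exponent = -Eg/(2kT) = -1.88/(2*0.03869033) = -24.29548
Step 3: T^(3/2) = 449^1.5 = 9514.14
Step 4: ni = 5e15 * 9514.14 * exp(-24.29548) = 1.34e+09 cm^-3

1.34e+09


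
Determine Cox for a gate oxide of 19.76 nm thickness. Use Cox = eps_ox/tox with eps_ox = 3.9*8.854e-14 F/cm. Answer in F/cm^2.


Step 1: eps_ox = 3.9 * 8.854e-14 = 3.45306e-13 F/cm
Step 2: tox in cm = 19.76 nm * 1e-7 = 1.9760e-06 cm
Step 3: Cox = 3.45306e-13 / 1.9760e-06 = 1.75e-07 F/cm^2

1.75e-07


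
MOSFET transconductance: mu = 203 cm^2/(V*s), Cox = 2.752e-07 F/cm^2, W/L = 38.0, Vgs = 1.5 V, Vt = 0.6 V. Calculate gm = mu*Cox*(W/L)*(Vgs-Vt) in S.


Step 1: Vov = Vgs - Vt = 1.5 - 0.6 = 0.9 V
Step 2: gm = mu * Cox * (W/L) * Vov
Step 3: gm = 203 * 2.752e-07 * 38.0 * 0.9 = 1.91e-03 S

1.91e-03


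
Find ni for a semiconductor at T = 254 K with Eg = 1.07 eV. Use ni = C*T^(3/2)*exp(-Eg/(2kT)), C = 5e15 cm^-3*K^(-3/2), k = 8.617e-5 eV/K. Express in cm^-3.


Step 1: Compute kT = 8.617e-5 * 254 = 0.02188718 eV
Step 2: Exponent = -Eg/(2kT) = -1.07/(2*0.02188718) = -24.44353
Step 3: T^(3/2) = 254^1.5 = 4048.09
Step 4: ni = 5e15 * 4048.09 * exp(-24.44353) = 4.90e+08 cm^-3

4.90e+08


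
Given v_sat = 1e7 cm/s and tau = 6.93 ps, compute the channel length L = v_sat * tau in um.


Step 1: tau in seconds = 6.93 ps * 1e-12 = 6.9300e-12 s
Step 2: L = v_sat * tau = 1e7 * 6.9300e-12 = 6.9300e-05 cm
Step 3: L in um = 6.9300e-05 * 1e4 = 0.693 um

0.693


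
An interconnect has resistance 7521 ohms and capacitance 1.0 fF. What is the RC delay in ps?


Step 1: tau = R * C
Step 2: tau = 7521 * 1.0 fF = 7521 * 1.0e-15 F
Step 3: tau = 7.521e-12 s = 7.521 ps

7.521
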